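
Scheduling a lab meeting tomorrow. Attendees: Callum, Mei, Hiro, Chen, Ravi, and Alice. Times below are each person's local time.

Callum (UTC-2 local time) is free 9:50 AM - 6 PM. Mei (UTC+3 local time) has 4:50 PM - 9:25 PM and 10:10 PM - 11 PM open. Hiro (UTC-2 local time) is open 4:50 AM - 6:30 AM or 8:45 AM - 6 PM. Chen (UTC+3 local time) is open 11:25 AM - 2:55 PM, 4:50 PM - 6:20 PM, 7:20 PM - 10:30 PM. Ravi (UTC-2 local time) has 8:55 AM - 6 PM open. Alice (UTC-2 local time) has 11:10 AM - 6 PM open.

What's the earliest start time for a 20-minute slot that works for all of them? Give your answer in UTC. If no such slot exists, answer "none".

13:50

Callum in UTC: 11:50-20:00 (add 2h to convert from UTC-2).
Mei in UTC: 13:50-18:25, 19:10-20:00 (subtract 3h to convert from UTC+3).
Hiro in UTC: 06:50-08:30, 10:45-20:00 (add 2h to convert from UTC-2).
Chen in UTC: 08:25-11:55, 13:50-15:20, 16:20-19:30 (subtract 3h to convert from UTC+3).
Ravi in UTC: 10:55-20:00 (add 2h to convert from UTC-2).
Alice in UTC: 13:10-20:00 (add 2h to convert from UTC-2).
Callum ∩ Mei: 13:50-18:25, 19:10-20:00.
Callum ∩ Mei ∩ Hiro: 13:50-18:25, 19:10-20:00.
Callum ∩ Mei ∩ Hiro ∩ Chen: 13:50-15:20, 16:20-18:25, 19:10-19:30.
Callum ∩ Mei ∩ Hiro ∩ Chen ∩ Ravi: 13:50-15:20, 16:20-18:25, 19:10-19:30.
Callum ∩ Mei ∩ Hiro ∩ Chen ∩ Ravi ∩ Alice: 13:50-15:20, 16:20-18:25, 19:10-19:30.
The first common window of at least 20 minutes is 13:50-15:20, so the earliest start is 13:50.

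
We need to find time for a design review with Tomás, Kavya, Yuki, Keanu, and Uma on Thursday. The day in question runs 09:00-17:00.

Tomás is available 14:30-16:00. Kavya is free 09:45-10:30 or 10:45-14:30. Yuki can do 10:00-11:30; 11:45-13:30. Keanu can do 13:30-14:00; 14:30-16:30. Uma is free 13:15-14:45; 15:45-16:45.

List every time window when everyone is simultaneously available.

none

Tomás ∩ Kavya: ∅.
Tomás ∩ Kavya ∩ Yuki: ∅.
Tomás ∩ Kavya ∩ Yuki ∩ Keanu: ∅.
Tomás ∩ Kavya ∩ Yuki ∩ Keanu ∩ Uma: ∅.
There is no time when everyone is free.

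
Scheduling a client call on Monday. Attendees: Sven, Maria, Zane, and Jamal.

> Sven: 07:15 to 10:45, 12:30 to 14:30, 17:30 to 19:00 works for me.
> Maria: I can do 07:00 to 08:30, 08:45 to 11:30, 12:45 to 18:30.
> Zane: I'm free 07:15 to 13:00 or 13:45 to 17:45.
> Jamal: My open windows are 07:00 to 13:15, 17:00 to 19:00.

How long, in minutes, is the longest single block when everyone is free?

Sven ∩ Maria: 07:15-08:30, 08:45-10:45, 12:45-14:30, 17:30-18:30.
Sven ∩ Maria ∩ Zane: 07:15-08:30, 08:45-10:45, 12:45-13:00, 13:45-14:30, 17:30-17:45.
Sven ∩ Maria ∩ Zane ∩ Jamal: 07:15-08:30, 08:45-10:45, 12:45-13:00, 17:30-17:45.
The longest is 08:45-10:45 at 120 minutes.

120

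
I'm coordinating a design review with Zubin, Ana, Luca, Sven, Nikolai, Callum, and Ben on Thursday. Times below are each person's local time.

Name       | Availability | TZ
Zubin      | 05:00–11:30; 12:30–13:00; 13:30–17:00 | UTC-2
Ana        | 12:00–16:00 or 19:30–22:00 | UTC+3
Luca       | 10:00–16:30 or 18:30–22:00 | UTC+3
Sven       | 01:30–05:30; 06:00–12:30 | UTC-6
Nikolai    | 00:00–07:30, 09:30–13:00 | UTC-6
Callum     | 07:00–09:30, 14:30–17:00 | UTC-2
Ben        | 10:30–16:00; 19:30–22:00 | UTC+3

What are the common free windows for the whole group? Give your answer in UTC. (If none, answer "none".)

09:00-11:30, 16:30-18:30

Zubin in UTC: 07:00-13:30, 14:30-15:00, 15:30-19:00 (add 2h to convert from UTC-2).
Ana in UTC: 09:00-13:00, 16:30-19:00 (subtract 3h to convert from UTC+3).
Luca in UTC: 07:00-13:30, 15:30-19:00 (subtract 3h to convert from UTC+3).
Sven in UTC: 07:30-11:30, 12:00-18:30 (add 6h to convert from UTC-6).
Nikolai in UTC: 06:00-13:30, 15:30-19:00 (add 6h to convert from UTC-6).
Callum in UTC: 09:00-11:30, 16:30-19:00 (add 2h to convert from UTC-2).
Ben in UTC: 07:30-13:00, 16:30-19:00 (subtract 3h to convert from UTC+3).
Zubin ∩ Ana: 09:00-13:00, 16:30-19:00.
Zubin ∩ Ana ∩ Luca: 09:00-13:00, 16:30-19:00.
Zubin ∩ Ana ∩ Luca ∩ Sven: 09:00-11:30, 12:00-13:00, 16:30-18:30.
Zubin ∩ Ana ∩ Luca ∩ Sven ∩ Nikolai: 09:00-11:30, 12:00-13:00, 16:30-18:30.
Zubin ∩ Ana ∩ Luca ∩ Sven ∩ Nikolai ∩ Callum: 09:00-11:30, 16:30-18:30.
Zubin ∩ Ana ∩ Luca ∩ Sven ∩ Nikolai ∩ Callum ∩ Ben: 09:00-11:30, 16:30-18:30.
Those are the intersection windows.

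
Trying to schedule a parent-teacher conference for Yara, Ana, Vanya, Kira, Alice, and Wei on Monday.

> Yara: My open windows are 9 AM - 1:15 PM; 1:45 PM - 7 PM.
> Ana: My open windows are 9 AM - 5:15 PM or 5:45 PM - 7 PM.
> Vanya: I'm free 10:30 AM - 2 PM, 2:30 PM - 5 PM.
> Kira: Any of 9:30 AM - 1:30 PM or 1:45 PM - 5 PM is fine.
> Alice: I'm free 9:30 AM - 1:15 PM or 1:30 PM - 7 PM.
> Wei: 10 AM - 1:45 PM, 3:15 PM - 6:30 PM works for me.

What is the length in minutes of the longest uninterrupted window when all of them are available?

Yara ∩ Ana: 09:00-13:15, 13:45-17:15, 17:45-19:00.
Yara ∩ Ana ∩ Vanya: 10:30-13:15, 13:45-14:00, 14:30-17:00.
Yara ∩ Ana ∩ Vanya ∩ Kira: 10:30-13:15, 13:45-14:00, 14:30-17:00.
Yara ∩ Ana ∩ Vanya ∩ Kira ∩ Alice: 10:30-13:15, 13:45-14:00, 14:30-17:00.
Yara ∩ Ana ∩ Vanya ∩ Kira ∩ Alice ∩ Wei: 10:30-13:15, 15:15-17:00.
The longest is 10:30-13:15 at 165 minutes.

165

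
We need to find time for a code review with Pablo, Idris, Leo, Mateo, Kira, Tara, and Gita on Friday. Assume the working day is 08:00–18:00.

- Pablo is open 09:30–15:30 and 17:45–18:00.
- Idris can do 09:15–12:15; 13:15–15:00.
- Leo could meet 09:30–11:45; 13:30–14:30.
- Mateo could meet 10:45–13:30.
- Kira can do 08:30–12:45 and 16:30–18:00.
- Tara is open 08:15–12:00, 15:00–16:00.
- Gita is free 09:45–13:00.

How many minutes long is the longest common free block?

60

Pablo ∩ Idris: 09:30-12:15, 13:15-15:00.
Pablo ∩ Idris ∩ Leo: 09:30-11:45, 13:30-14:30.
Pablo ∩ Idris ∩ Leo ∩ Mateo: 10:45-11:45.
Pablo ∩ Idris ∩ Leo ∩ Mateo ∩ Kira: 10:45-11:45.
Pablo ∩ Idris ∩ Leo ∩ Mateo ∩ Kira ∩ Tara: 10:45-11:45.
Pablo ∩ Idris ∩ Leo ∩ Mateo ∩ Kira ∩ Tara ∩ Gita: 10:45-11:45.
The longest is 10:45-11:45 at 60 minutes.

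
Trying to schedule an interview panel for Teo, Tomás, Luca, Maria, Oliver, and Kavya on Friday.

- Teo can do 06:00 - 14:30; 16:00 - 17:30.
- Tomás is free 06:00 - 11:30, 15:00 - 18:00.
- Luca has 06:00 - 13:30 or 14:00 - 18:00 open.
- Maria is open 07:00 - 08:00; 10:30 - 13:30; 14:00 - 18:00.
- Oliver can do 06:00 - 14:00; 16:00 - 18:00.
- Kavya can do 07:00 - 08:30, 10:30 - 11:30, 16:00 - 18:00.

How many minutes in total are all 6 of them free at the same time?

210

Teo ∩ Tomás: 06:00-11:30, 16:00-17:30.
Teo ∩ Tomás ∩ Luca: 06:00-11:30, 16:00-17:30.
Teo ∩ Tomás ∩ Luca ∩ Maria: 07:00-08:00, 10:30-11:30, 16:00-17:30.
Teo ∩ Tomás ∩ Luca ∩ Maria ∩ Oliver: 07:00-08:00, 10:30-11:30, 16:00-17:30.
Teo ∩ Tomás ∩ Luca ∩ Maria ∩ Oliver ∩ Kavya: 07:00-08:00, 10:30-11:30, 16:00-17:30.
So the common availability across everyone is 07:00-08:00, 10:30-11:30, 16:00-17:30.
Summing the common windows: 60 + 60 + 90 = 210 minutes.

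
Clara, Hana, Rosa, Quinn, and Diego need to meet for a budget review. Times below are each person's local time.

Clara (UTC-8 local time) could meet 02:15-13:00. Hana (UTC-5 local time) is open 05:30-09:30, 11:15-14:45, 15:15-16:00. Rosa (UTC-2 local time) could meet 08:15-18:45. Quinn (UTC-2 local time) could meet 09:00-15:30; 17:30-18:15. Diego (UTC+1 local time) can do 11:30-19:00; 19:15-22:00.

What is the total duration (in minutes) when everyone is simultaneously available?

300

Clara in UTC: 10:15-21:00 (add 8h to convert from UTC-8).
Hana in UTC: 10:30-14:30, 16:15-19:45, 20:15-21:00 (add 5h to convert from UTC-5).
Rosa in UTC: 10:15-20:45 (add 2h to convert from UTC-2).
Quinn in UTC: 11:00-17:30, 19:30-20:15 (add 2h to convert from UTC-2).
Diego in UTC: 10:30-18:00, 18:15-21:00 (subtract 1h to convert from UTC+1).
Clara ∩ Hana: 10:30-14:30, 16:15-19:45, 20:15-21:00.
Clara ∩ Hana ∩ Rosa: 10:30-14:30, 16:15-19:45, 20:15-20:45.
Clara ∩ Hana ∩ Rosa ∩ Quinn: 11:00-14:30, 16:15-17:30, 19:30-19:45.
Clara ∩ Hana ∩ Rosa ∩ Quinn ∩ Diego: 11:00-14:30, 16:15-17:30, 19:30-19:45.
Summing the common windows: 210 + 75 + 15 = 300 minutes.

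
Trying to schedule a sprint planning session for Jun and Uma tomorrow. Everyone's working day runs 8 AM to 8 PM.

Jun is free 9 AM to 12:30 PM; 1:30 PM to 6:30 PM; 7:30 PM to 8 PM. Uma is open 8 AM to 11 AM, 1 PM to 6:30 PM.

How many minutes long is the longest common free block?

Jun ∩ Uma: 09:00-11:00, 13:30-18:30.
So the common availability across everyone is 09:00-11:00, 13:30-18:30.
The longest is 13:30-18:30 at 300 minutes.

300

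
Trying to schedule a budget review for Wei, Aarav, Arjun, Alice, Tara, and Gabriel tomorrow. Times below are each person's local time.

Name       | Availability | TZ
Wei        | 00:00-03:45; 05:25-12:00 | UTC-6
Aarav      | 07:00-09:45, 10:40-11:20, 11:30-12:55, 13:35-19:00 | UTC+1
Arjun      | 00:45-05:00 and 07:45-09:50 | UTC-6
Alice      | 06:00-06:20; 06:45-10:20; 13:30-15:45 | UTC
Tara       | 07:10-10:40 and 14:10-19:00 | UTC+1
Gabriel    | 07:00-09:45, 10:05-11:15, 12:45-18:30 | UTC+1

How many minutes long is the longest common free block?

120

Wei in UTC: 06:00-09:45, 11:25-18:00 (add 6h to convert from UTC-6).
Aarav in UTC: 06:00-08:45, 09:40-10:20, 10:30-11:55, 12:35-18:00 (subtract 1h to convert from UTC+1).
Arjun in UTC: 06:45-11:00, 13:45-15:50 (add 6h to convert from UTC-6).
Alice in UTC: 06:00-06:20, 06:45-10:20, 13:30-15:45.
Tara in UTC: 06:10-09:40, 13:10-18:00 (subtract 1h to convert from UTC+1).
Gabriel in UTC: 06:00-08:45, 09:05-10:15, 11:45-17:30 (subtract 1h to convert from UTC+1).
Wei ∩ Aarav: 06:00-08:45, 09:40-09:45, 11:25-11:55, 12:35-18:00.
Wei ∩ Aarav ∩ Arjun: 06:45-08:45, 09:40-09:45, 13:45-15:50.
Wei ∩ Aarav ∩ Arjun ∩ Alice: 06:45-08:45, 09:40-09:45, 13:45-15:45.
Wei ∩ Aarav ∩ Arjun ∩ Alice ∩ Tara: 06:45-08:45, 13:45-15:45.
Wei ∩ Aarav ∩ Arjun ∩ Alice ∩ Tara ∩ Gabriel: 06:45-08:45, 13:45-15:45.
The longest is 06:45-08:45 at 120 minutes.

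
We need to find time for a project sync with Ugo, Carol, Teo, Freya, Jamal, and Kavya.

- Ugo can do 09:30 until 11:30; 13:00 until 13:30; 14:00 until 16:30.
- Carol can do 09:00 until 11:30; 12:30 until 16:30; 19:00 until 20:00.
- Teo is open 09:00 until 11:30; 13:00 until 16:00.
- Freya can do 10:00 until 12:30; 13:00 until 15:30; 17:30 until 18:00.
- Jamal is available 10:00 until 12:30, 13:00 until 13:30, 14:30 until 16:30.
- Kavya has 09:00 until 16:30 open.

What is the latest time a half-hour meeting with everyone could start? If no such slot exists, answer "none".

15:00

Ugo ∩ Carol: 09:30-11:30, 13:00-13:30, 14:00-16:30.
Ugo ∩ Carol ∩ Teo: 09:30-11:30, 13:00-13:30, 14:00-16:00.
Ugo ∩ Carol ∩ Teo ∩ Freya: 10:00-11:30, 13:00-13:30, 14:00-15:30.
Ugo ∩ Carol ∩ Teo ∩ Freya ∩ Jamal: 10:00-11:30, 13:00-13:30, 14:30-15:30.
Ugo ∩ Carol ∩ Teo ∩ Freya ∩ Jamal ∩ Kavya: 10:00-11:30, 13:00-13:30, 14:30-15:30.
So the common availability across everyone is 10:00-11:30, 13:00-13:30, 14:30-15:30.
The last common window of at least 30 minutes is 14:30-15:30; a 30-minute meeting can start as late as 15:00 and still end by 15:30.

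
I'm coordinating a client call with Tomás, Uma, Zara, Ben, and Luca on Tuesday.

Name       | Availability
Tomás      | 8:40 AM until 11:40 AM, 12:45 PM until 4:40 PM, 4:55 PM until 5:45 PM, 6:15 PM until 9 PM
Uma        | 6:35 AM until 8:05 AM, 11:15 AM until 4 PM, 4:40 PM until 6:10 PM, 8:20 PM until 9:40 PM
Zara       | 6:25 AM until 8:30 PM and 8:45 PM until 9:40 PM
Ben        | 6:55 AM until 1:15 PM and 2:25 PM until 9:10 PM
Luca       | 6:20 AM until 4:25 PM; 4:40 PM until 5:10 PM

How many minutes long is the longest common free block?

Tomás ∩ Uma: 11:15-11:40, 12:45-16:00, 16:55-17:45, 20:20-21:00.
Tomás ∩ Uma ∩ Zara: 11:15-11:40, 12:45-16:00, 16:55-17:45, 20:20-20:30, 20:45-21:00.
Tomás ∩ Uma ∩ Zara ∩ Ben: 11:15-11:40, 12:45-13:15, 14:25-16:00, 16:55-17:45, 20:20-20:30, 20:45-21:00.
Tomás ∩ Uma ∩ Zara ∩ Ben ∩ Luca: 11:15-11:40, 12:45-13:15, 14:25-16:00, 16:55-17:10.
Those are the intersection windows.
The longest is 14:25-16:00 at 95 minutes.

95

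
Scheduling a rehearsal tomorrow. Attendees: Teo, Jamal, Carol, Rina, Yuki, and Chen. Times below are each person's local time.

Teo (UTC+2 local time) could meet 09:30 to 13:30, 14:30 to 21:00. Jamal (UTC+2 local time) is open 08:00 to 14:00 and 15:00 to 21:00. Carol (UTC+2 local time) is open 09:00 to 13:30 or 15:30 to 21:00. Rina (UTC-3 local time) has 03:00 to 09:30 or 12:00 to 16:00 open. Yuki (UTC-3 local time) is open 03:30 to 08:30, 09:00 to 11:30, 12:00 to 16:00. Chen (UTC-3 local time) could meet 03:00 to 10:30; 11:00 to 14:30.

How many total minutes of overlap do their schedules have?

390

Teo in UTC: 07:30-11:30, 12:30-19:00 (subtract 2h to convert from UTC+2).
Jamal in UTC: 06:00-12:00, 13:00-19:00 (subtract 2h to convert from UTC+2).
Carol in UTC: 07:00-11:30, 13:30-19:00 (subtract 2h to convert from UTC+2).
Rina in UTC: 06:00-12:30, 15:00-19:00 (add 3h to convert from UTC-3).
Yuki in UTC: 06:30-11:30, 12:00-14:30, 15:00-19:00 (add 3h to convert from UTC-3).
Chen in UTC: 06:00-13:30, 14:00-17:30 (add 3h to convert from UTC-3).
Teo ∩ Jamal: 07:30-11:30, 13:00-19:00.
Teo ∩ Jamal ∩ Carol: 07:30-11:30, 13:30-19:00.
Teo ∩ Jamal ∩ Carol ∩ Rina: 07:30-11:30, 15:00-19:00.
Teo ∩ Jamal ∩ Carol ∩ Rina ∩ Yuki: 07:30-11:30, 15:00-19:00.
Teo ∩ Jamal ∩ Carol ∩ Rina ∩ Yuki ∩ Chen: 07:30-11:30, 15:00-17:30.
So the common availability across everyone is 07:30-11:30, 15:00-17:30.
Summing the common windows: 240 + 150 = 390 minutes.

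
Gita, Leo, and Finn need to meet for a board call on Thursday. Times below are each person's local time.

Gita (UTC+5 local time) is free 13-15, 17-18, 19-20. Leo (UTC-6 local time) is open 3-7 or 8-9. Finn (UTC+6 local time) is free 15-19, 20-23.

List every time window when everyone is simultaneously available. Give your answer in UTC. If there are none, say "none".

Gita in UTC: 08:00-10:00, 12:00-13:00, 14:00-15:00 (subtract 5h to convert from UTC+5).
Leo in UTC: 09:00-13:00, 14:00-15:00 (add 6h to convert from UTC-6).
Finn in UTC: 09:00-13:00, 14:00-17:00 (subtract 6h to convert from UTC+6).
Gita ∩ Leo: 09:00-10:00, 12:00-13:00, 14:00-15:00.
Gita ∩ Leo ∩ Finn: 09:00-10:00, 12:00-13:00, 14:00-15:00.

09:00-10:00, 12:00-13:00, 14:00-15:00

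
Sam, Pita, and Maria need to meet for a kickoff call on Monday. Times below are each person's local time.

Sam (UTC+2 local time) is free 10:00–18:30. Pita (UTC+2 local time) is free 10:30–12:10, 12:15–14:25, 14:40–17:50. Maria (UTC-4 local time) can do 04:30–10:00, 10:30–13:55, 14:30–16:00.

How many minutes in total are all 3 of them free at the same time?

390

Sam in UTC: 08:00-16:30 (subtract 2h to convert from UTC+2).
Pita in UTC: 08:30-10:10, 10:15-12:25, 12:40-15:50 (subtract 2h to convert from UTC+2).
Maria in UTC: 08:30-14:00, 14:30-17:55, 18:30-20:00 (add 4h to convert from UTC-4).
Sam ∩ Pita: 08:30-10:10, 10:15-12:25, 12:40-15:50.
Sam ∩ Pita ∩ Maria: 08:30-10:10, 10:15-12:25, 12:40-14:00, 14:30-15:50.
Summing the common windows: 100 + 130 + 80 + 80 = 390 minutes.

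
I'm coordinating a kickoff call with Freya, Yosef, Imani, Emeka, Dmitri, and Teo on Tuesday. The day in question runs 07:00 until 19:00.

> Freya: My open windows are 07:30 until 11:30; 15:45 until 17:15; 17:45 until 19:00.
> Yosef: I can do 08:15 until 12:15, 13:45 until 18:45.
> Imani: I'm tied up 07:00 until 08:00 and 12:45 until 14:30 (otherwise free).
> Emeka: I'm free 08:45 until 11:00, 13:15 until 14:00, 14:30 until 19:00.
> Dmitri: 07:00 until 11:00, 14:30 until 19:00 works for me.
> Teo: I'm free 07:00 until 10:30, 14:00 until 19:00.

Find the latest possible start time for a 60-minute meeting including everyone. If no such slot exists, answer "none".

17:45

Freya free: 07:30-11:30, 15:45-17:15, 17:45-19:00.
Yosef free: 08:15-12:15, 13:45-18:45.
Imani free: 08:00-12:45, 14:30-19:00 (invert busy blocks within the working day).
Emeka free: 08:45-11:00, 13:15-14:00, 14:30-19:00.
Dmitri free: 07:00-11:00, 14:30-19:00.
Teo free: 07:00-10:30, 14:00-19:00.
Freya ∩ Yosef: 08:15-11:30, 15:45-17:15, 17:45-18:45.
Freya ∩ Yosef ∩ Imani: 08:15-11:30, 15:45-17:15, 17:45-18:45.
Freya ∩ Yosef ∩ Imani ∩ Emeka: 08:45-11:00, 15:45-17:15, 17:45-18:45.
Freya ∩ Yosef ∩ Imani ∩ Emeka ∩ Dmitri: 08:45-11:00, 15:45-17:15, 17:45-18:45.
Freya ∩ Yosef ∩ Imani ∩ Emeka ∩ Dmitri ∩ Teo: 08:45-10:30, 15:45-17:15, 17:45-18:45.
Those are the intersection windows.
The last common window of at least 60 minutes is 17:45-18:45; a 60-minute meeting can start as late as 17:45 and still end by 18:45.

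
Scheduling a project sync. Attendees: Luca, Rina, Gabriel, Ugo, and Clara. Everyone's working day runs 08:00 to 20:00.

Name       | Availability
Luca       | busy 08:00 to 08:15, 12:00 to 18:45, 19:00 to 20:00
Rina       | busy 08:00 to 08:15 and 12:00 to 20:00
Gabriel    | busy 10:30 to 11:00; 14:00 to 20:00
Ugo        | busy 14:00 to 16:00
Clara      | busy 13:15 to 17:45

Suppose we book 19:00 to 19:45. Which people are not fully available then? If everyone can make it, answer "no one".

Luca free: 08:15-12:00, 18:45-19:00 (invert busy blocks within the working day).
Rina free: 08:15-12:00 (invert busy blocks within the working day).
Gabriel free: 08:00-10:30, 11:00-14:00 (invert busy blocks within the working day).
Ugo free: 08:00-14:00, 16:00-20:00 (invert busy blocks within the working day).
Clara free: 08:00-13:15, 17:45-20:00 (invert busy blocks within the working day).
Luca: not fully free for 19:00-19:45. Rina: not fully free for 19:00-19:45. Gabriel: not fully free for 19:00-19:45. Ugo: free for 19:00-19:45. Clara: free for 19:00-19:45.

Gabriel, Luca, Rina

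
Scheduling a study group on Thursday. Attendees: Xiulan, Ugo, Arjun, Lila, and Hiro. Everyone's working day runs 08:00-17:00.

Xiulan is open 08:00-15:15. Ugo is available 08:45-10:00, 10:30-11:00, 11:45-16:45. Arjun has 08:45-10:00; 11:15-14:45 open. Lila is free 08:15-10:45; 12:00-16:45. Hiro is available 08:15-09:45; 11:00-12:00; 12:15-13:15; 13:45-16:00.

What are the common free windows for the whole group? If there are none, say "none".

Xiulan ∩ Ugo: 08:45-10:00, 10:30-11:00, 11:45-15:15.
Xiulan ∩ Ugo ∩ Arjun: 08:45-10:00, 11:45-14:45.
Xiulan ∩ Ugo ∩ Arjun ∩ Lila: 08:45-10:00, 12:00-14:45.
Xiulan ∩ Ugo ∩ Arjun ∩ Lila ∩ Hiro: 08:45-09:45, 12:15-13:15, 13:45-14:45.

08:45-09:45, 12:15-13:15, 13:45-14:45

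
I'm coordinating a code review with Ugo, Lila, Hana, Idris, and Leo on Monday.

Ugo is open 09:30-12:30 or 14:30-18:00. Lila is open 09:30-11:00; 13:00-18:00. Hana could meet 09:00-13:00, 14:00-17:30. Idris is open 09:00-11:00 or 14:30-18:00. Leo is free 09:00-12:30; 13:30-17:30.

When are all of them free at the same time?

Ugo ∩ Lila: 09:30-11:00, 14:30-18:00.
Ugo ∩ Lila ∩ Hana: 09:30-11:00, 14:30-17:30.
Ugo ∩ Lila ∩ Hana ∩ Idris: 09:30-11:00, 14:30-17:30.
Ugo ∩ Lila ∩ Hana ∩ Idris ∩ Leo: 09:30-11:00, 14:30-17:30.
Those are the intersection windows.

09:30-11:00, 14:30-17:30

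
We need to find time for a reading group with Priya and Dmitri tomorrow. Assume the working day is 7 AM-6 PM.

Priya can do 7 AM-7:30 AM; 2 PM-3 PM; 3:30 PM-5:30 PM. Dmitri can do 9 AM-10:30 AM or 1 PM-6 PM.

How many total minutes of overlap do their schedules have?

Priya ∩ Dmitri: 14:00-15:00, 15:30-17:30.
Summing the common windows: 60 + 120 = 180 minutes.

180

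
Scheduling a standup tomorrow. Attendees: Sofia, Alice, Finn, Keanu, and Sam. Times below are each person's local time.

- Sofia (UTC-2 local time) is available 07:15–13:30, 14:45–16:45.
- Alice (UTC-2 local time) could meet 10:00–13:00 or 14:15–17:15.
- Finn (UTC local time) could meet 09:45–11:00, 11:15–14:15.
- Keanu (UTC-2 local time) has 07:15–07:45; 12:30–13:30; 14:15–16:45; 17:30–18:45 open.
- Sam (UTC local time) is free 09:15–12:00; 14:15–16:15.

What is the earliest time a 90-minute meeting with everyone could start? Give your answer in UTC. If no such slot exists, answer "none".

Sofia in UTC: 09:15-15:30, 16:45-18:45 (add 2h to convert from UTC-2).
Alice in UTC: 12:00-15:00, 16:15-19:15 (add 2h to convert from UTC-2).
Finn in UTC: 09:45-11:00, 11:15-14:15.
Keanu in UTC: 09:15-09:45, 14:30-15:30, 16:15-18:45, 19:30-20:45 (add 2h to convert from UTC-2).
Sam in UTC: 09:15-12:00, 14:15-16:15.
Sofia ∩ Alice: 12:00-15:00, 16:45-18:45.
Sofia ∩ Alice ∩ Finn: 12:00-14:15.
Sofia ∩ Alice ∩ Finn ∩ Keanu: ∅.
Sofia ∩ Alice ∩ Finn ∩ Keanu ∩ Sam: ∅.
There is no time when everyone is free.
No common window is at least 90 minutes long.

none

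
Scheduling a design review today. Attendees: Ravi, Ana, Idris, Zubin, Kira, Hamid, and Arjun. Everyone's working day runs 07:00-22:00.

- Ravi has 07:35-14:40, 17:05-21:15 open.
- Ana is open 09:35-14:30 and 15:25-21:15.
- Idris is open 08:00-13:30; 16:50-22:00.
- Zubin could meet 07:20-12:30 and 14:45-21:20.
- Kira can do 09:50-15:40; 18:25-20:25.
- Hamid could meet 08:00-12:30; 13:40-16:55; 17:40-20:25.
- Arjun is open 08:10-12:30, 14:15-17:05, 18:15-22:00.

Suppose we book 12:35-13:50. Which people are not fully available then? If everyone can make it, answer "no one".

Arjun, Hamid, Idris, Zubin

Ravi: free for 12:35-13:50. Ana: free for 12:35-13:50. Idris: not fully free for 12:35-13:50. Zubin: not fully free for 12:35-13:50. Kira: free for 12:35-13:50. Hamid: not fully free for 12:35-13:50. Arjun: not fully free for 12:35-13:50.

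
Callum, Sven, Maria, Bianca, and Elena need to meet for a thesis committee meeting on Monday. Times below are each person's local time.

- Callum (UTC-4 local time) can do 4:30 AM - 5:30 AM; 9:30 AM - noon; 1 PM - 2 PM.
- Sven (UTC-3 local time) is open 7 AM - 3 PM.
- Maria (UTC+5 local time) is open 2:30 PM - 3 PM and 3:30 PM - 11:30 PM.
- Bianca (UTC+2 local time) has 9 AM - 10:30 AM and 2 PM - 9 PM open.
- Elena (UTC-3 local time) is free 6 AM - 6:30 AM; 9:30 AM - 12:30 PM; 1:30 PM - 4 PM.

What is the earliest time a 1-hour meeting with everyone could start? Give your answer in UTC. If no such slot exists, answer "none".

13:30

Callum in UTC: 08:30-09:30, 13:30-16:00, 17:00-18:00 (add 4h to convert from UTC-4).
Sven in UTC: 10:00-18:00 (add 3h to convert from UTC-3).
Maria in UTC: 09:30-10:00, 10:30-18:30 (subtract 5h to convert from UTC+5).
Bianca in UTC: 07:00-08:30, 12:00-19:00 (subtract 2h to convert from UTC+2).
Elena in UTC: 09:00-09:30, 12:30-15:30, 16:30-19:00 (add 3h to convert from UTC-3).
Callum ∩ Sven: 13:30-16:00, 17:00-18:00.
Callum ∩ Sven ∩ Maria: 13:30-16:00, 17:00-18:00.
Callum ∩ Sven ∩ Maria ∩ Bianca: 13:30-16:00, 17:00-18:00.
Callum ∩ Sven ∩ Maria ∩ Bianca ∩ Elena: 13:30-15:30, 17:00-18:00.
So the common availability across everyone is 13:30-15:30, 17:00-18:00.
The first common window of at least 60 minutes is 13:30-15:30, so the earliest start is 13:30.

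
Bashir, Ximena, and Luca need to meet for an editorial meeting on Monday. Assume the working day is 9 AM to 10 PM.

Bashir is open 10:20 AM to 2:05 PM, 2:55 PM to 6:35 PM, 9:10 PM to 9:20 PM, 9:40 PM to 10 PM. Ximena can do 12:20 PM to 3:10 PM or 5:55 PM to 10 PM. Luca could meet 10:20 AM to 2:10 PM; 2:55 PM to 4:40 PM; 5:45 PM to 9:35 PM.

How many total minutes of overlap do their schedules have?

Bashir ∩ Ximena: 12:20-14:05, 14:55-15:10, 17:55-18:35, 21:10-21:20, 21:40-22:00.
Bashir ∩ Ximena ∩ Luca: 12:20-14:05, 14:55-15:10, 17:55-18:35, 21:10-21:20.
So the common availability across everyone is 12:20-14:05, 14:55-15:10, 17:55-18:35, 21:10-21:20.
Summing the common windows: 105 + 15 + 40 + 10 = 170 minutes.

170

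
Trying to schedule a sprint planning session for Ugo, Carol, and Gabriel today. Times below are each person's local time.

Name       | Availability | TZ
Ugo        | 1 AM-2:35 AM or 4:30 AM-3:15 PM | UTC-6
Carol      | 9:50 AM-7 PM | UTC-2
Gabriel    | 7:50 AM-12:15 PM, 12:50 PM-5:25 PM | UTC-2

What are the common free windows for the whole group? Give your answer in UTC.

11:50-14:15, 14:50-19:25

Ugo in UTC: 07:00-08:35, 10:30-21:15 (add 6h to convert from UTC-6).
Carol in UTC: 11:50-21:00 (add 2h to convert from UTC-2).
Gabriel in UTC: 09:50-14:15, 14:50-19:25 (add 2h to convert from UTC-2).
Ugo ∩ Carol: 11:50-21:00.
Ugo ∩ Carol ∩ Gabriel: 11:50-14:15, 14:50-19:25.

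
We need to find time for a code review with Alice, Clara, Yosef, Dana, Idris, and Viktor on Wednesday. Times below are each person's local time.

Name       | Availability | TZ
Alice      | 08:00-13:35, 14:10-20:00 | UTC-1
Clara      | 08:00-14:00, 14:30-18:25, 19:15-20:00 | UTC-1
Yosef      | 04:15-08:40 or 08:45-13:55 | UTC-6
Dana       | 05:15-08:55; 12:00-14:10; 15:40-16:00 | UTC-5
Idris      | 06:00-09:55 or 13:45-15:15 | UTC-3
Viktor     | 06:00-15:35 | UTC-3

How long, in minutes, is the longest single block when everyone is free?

Alice in UTC: 09:00-14:35, 15:10-21:00 (add 1h to convert from UTC-1).
Clara in UTC: 09:00-15:00, 15:30-19:25, 20:15-21:00 (add 1h to convert from UTC-1).
Yosef in UTC: 10:15-14:40, 14:45-19:55 (add 6h to convert from UTC-6).
Dana in UTC: 10:15-13:55, 17:00-19:10, 20:40-21:00 (add 5h to convert from UTC-5).
Idris in UTC: 09:00-12:55, 16:45-18:15 (add 3h to convert from UTC-3).
Viktor in UTC: 09:00-18:35 (add 3h to convert from UTC-3).
Alice ∩ Clara: 09:00-14:35, 15:30-19:25, 20:15-21:00.
Alice ∩ Clara ∩ Yosef: 10:15-14:35, 15:30-19:25.
Alice ∩ Clara ∩ Yosef ∩ Dana: 10:15-13:55, 17:00-19:10.
Alice ∩ Clara ∩ Yosef ∩ Dana ∩ Idris: 10:15-12:55, 17:00-18:15.
Alice ∩ Clara ∩ Yosef ∩ Dana ∩ Idris ∩ Viktor: 10:15-12:55, 17:00-18:15.
The longest is 10:15-12:55 at 160 minutes.

160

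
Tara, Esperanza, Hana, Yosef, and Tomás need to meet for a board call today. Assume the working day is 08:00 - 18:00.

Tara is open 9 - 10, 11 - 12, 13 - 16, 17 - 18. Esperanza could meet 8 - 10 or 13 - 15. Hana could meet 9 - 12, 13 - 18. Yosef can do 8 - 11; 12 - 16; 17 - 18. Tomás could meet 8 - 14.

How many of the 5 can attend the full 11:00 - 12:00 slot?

Tara, Hana, and Tomás can make the full 11:00-12:00 slot — that's 3.

3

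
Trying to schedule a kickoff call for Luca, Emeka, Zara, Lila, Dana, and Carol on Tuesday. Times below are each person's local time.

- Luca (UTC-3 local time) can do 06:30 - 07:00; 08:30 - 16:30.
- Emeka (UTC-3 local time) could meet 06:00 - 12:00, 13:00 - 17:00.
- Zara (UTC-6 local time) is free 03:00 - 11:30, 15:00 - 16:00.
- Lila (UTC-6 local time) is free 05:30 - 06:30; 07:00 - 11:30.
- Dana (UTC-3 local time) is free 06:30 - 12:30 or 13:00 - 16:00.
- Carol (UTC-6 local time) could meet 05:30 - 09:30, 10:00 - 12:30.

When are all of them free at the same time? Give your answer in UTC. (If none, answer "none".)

Luca in UTC: 09:30-10:00, 11:30-19:30 (add 3h to convert from UTC-3).
Emeka in UTC: 09:00-15:00, 16:00-20:00 (add 3h to convert from UTC-3).
Zara in UTC: 09:00-17:30, 21:00-22:00 (add 6h to convert from UTC-6).
Lila in UTC: 11:30-12:30, 13:00-17:30 (add 6h to convert from UTC-6).
Dana in UTC: 09:30-15:30, 16:00-19:00 (add 3h to convert from UTC-3).
Carol in UTC: 11:30-15:30, 16:00-18:30 (add 6h to convert from UTC-6).
Luca ∩ Emeka: 09:30-10:00, 11:30-15:00, 16:00-19:30.
Luca ∩ Emeka ∩ Zara: 09:30-10:00, 11:30-15:00, 16:00-17:30.
Luca ∩ Emeka ∩ Zara ∩ Lila: 11:30-12:30, 13:00-15:00, 16:00-17:30.
Luca ∩ Emeka ∩ Zara ∩ Lila ∩ Dana: 11:30-12:30, 13:00-15:00, 16:00-17:30.
Luca ∩ Emeka ∩ Zara ∩ Lila ∩ Dana ∩ Carol: 11:30-12:30, 13:00-15:00, 16:00-17:30.
So the common availability across everyone is 11:30-12:30, 13:00-15:00, 16:00-17:30.

11:30-12:30, 13:00-15:00, 16:00-17:30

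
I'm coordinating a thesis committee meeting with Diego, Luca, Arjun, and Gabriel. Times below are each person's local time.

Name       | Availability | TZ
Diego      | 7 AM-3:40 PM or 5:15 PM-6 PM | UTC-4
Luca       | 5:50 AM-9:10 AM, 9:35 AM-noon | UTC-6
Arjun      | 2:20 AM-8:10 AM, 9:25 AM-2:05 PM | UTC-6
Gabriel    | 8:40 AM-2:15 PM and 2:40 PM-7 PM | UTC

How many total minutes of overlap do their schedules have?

285

Diego in UTC: 11:00-19:40, 21:15-22:00 (add 4h to convert from UTC-4).
Luca in UTC: 11:50-15:10, 15:35-18:00 (add 6h to convert from UTC-6).
Arjun in UTC: 08:20-14:10, 15:25-20:05 (add 6h to convert from UTC-6).
Gabriel in UTC: 08:40-14:15, 14:40-19:00.
Diego ∩ Luca: 11:50-15:10, 15:35-18:00.
Diego ∩ Luca ∩ Arjun: 11:50-14:10, 15:35-18:00.
Diego ∩ Luca ∩ Arjun ∩ Gabriel: 11:50-14:10, 15:35-18:00.
Summing the common windows: 140 + 145 = 285 minutes.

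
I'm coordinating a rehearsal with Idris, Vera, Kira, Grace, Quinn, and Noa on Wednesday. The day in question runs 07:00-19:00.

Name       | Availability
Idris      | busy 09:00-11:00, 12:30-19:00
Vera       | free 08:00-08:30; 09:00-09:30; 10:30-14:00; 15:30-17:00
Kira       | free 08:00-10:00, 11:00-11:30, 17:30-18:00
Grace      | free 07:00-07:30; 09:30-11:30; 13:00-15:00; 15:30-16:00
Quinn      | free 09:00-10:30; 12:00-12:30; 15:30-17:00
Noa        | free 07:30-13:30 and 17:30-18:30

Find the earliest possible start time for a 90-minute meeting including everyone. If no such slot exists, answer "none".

Idris free: 07:00-09:00, 11:00-12:30 (invert busy blocks within the working day).
Vera free: 08:00-08:30, 09:00-09:30, 10:30-14:00, 15:30-17:00.
Kira free: 08:00-10:00, 11:00-11:30, 17:30-18:00.
Grace free: 07:00-07:30, 09:30-11:30, 13:00-15:00, 15:30-16:00.
Quinn free: 09:00-10:30, 12:00-12:30, 15:30-17:00.
Noa free: 07:30-13:30, 17:30-18:30.
Idris ∩ Vera: 08:00-08:30, 11:00-12:30.
Idris ∩ Vera ∩ Kira: 08:00-08:30, 11:00-11:30.
Idris ∩ Vera ∩ Kira ∩ Grace: 11:00-11:30.
Idris ∩ Vera ∩ Kira ∩ Grace ∩ Quinn: ∅.
Idris ∩ Vera ∩ Kira ∩ Grace ∩ Quinn ∩ Noa: ∅.
There is no time when everyone is free.
No common window is at least 90 minutes long.

none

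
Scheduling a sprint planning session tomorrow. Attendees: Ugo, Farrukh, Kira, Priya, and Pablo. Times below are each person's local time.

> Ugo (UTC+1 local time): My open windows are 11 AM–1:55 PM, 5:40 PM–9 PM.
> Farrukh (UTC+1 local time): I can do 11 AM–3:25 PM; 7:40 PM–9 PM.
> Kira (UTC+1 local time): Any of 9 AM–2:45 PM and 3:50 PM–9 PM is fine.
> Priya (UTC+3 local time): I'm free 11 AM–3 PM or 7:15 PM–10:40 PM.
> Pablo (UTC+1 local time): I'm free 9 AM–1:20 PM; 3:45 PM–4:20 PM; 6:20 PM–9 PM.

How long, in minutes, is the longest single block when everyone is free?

120

Ugo in UTC: 10:00-12:55, 16:40-20:00 (subtract 1h to convert from UTC+1).
Farrukh in UTC: 10:00-14:25, 18:40-20:00 (subtract 1h to convert from UTC+1).
Kira in UTC: 08:00-13:45, 14:50-20:00 (subtract 1h to convert from UTC+1).
Priya in UTC: 08:00-12:00, 16:15-19:40 (subtract 3h to convert from UTC+3).
Pablo in UTC: 08:00-12:20, 14:45-15:20, 17:20-20:00 (subtract 1h to convert from UTC+1).
Ugo ∩ Farrukh: 10:00-12:55, 18:40-20:00.
Ugo ∩ Farrukh ∩ Kira: 10:00-12:55, 18:40-20:00.
Ugo ∩ Farrukh ∩ Kira ∩ Priya: 10:00-12:00, 18:40-19:40.
Ugo ∩ Farrukh ∩ Kira ∩ Priya ∩ Pablo: 10:00-12:00, 18:40-19:40.
So the common availability across everyone is 10:00-12:00, 18:40-19:40.
The longest is 10:00-12:00 at 120 minutes.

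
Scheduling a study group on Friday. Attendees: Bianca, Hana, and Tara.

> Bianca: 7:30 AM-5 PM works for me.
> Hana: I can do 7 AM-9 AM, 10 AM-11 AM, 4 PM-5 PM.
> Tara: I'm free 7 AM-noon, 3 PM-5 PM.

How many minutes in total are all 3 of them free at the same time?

210

Bianca ∩ Hana: 07:30-09:00, 10:00-11:00, 16:00-17:00.
Bianca ∩ Hana ∩ Tara: 07:30-09:00, 10:00-11:00, 16:00-17:00.
Summing the common windows: 90 + 60 + 60 = 210 minutes.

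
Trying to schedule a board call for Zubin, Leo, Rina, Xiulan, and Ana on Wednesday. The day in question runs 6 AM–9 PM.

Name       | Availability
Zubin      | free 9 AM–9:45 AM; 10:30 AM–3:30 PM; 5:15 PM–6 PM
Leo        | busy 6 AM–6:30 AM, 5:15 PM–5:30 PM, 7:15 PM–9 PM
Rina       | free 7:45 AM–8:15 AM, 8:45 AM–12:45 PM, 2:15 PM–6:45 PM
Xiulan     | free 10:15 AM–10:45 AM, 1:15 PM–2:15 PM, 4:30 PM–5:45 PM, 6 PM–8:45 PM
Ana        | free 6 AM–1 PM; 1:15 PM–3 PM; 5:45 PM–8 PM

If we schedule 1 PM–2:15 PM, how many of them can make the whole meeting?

Zubin free: 09:00-09:45, 10:30-15:30, 17:15-18:00.
Leo free: 06:30-17:15, 17:30-19:15 (invert busy blocks within the working day).
Rina free: 07:45-08:15, 08:45-12:45, 14:15-18:45.
Xiulan free: 10:15-10:45, 13:15-14:15, 16:30-17:45, 18:00-20:45.
Ana free: 06:00-13:00, 13:15-15:00, 17:45-20:00.
Zubin and Leo can make the full 13:00-14:15 slot — that's 2.

2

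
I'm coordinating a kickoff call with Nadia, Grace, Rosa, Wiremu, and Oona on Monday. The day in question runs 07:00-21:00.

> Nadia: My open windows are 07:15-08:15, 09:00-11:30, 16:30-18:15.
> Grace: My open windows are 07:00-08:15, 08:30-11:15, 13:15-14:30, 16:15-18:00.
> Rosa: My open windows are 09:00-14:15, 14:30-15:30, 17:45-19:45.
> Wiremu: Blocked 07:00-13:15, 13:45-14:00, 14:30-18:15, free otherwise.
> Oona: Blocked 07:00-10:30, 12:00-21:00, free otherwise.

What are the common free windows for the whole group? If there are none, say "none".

Nadia free: 07:15-08:15, 09:00-11:30, 16:30-18:15.
Grace free: 07:00-08:15, 08:30-11:15, 13:15-14:30, 16:15-18:00.
Rosa free: 09:00-14:15, 14:30-15:30, 17:45-19:45.
Wiremu free: 13:15-13:45, 14:00-14:30, 18:15-21:00 (invert busy blocks within the working day).
Oona free: 10:30-12:00 (invert busy blocks within the working day).
Nadia ∩ Grace: 07:15-08:15, 09:00-11:15, 16:30-18:00.
Nadia ∩ Grace ∩ Rosa: 09:00-11:15, 17:45-18:00.
Nadia ∩ Grace ∩ Rosa ∩ Wiremu: ∅.
Nadia ∩ Grace ∩ Rosa ∩ Wiremu ∩ Oona: ∅.
There is no time when everyone is free.

none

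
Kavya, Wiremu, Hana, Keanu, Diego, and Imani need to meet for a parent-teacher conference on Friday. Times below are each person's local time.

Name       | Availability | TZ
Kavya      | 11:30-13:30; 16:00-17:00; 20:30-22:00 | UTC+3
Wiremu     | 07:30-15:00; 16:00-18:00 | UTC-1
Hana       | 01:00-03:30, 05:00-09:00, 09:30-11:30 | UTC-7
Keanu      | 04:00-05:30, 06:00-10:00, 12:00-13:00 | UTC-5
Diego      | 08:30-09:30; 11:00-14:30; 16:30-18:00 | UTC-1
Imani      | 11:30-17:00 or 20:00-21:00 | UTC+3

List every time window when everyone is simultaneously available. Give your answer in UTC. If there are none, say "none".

Kavya in UTC: 08:30-10:30, 13:00-14:00, 17:30-19:00 (subtract 3h to convert from UTC+3).
Wiremu in UTC: 08:30-16:00, 17:00-19:00 (add 1h to convert from UTC-1).
Hana in UTC: 08:00-10:30, 12:00-16:00, 16:30-18:30 (add 7h to convert from UTC-7).
Keanu in UTC: 09:00-10:30, 11:00-15:00, 17:00-18:00 (add 5h to convert from UTC-5).
Diego in UTC: 09:30-10:30, 12:00-15:30, 17:30-19:00 (add 1h to convert from UTC-1).
Imani in UTC: 08:30-14:00, 17:00-18:00 (subtract 3h to convert from UTC+3).
Kavya ∩ Wiremu: 08:30-10:30, 13:00-14:00, 17:30-19:00.
Kavya ∩ Wiremu ∩ Hana: 08:30-10:30, 13:00-14:00, 17:30-18:30.
Kavya ∩ Wiremu ∩ Hana ∩ Keanu: 09:00-10:30, 13:00-14:00, 17:30-18:00.
Kavya ∩ Wiremu ∩ Hana ∩ Keanu ∩ Diego: 09:30-10:30, 13:00-14:00, 17:30-18:00.
Kavya ∩ Wiremu ∩ Hana ∩ Keanu ∩ Diego ∩ Imani: 09:30-10:30, 13:00-14:00, 17:30-18:00.
Those are the intersection windows.

09:30-10:30, 13:00-14:00, 17:30-18:00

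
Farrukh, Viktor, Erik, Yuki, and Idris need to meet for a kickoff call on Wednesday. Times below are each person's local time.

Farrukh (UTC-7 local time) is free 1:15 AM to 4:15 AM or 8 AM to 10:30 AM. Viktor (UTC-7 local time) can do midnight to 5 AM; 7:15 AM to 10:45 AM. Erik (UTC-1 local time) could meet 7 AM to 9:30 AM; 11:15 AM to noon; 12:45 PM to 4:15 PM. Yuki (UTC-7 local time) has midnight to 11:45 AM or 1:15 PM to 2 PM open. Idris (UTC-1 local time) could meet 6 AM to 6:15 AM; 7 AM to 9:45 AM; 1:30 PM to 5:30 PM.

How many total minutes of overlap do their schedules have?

Farrukh in UTC: 08:15-11:15, 15:00-17:30 (add 7h to convert from UTC-7).
Viktor in UTC: 07:00-12:00, 14:15-17:45 (add 7h to convert from UTC-7).
Erik in UTC: 08:00-10:30, 12:15-13:00, 13:45-17:15 (add 1h to convert from UTC-1).
Yuki in UTC: 07:00-18:45, 20:15-21:00 (add 7h to convert from UTC-7).
Idris in UTC: 07:00-07:15, 08:00-10:45, 14:30-18:30 (add 1h to convert from UTC-1).
Farrukh ∩ Viktor: 08:15-11:15, 15:00-17:30.
Farrukh ∩ Viktor ∩ Erik: 08:15-10:30, 15:00-17:15.
Farrukh ∩ Viktor ∩ Erik ∩ Yuki: 08:15-10:30, 15:00-17:15.
Farrukh ∩ Viktor ∩ Erik ∩ Yuki ∩ Idris: 08:15-10:30, 15:00-17:15.
So the common availability across everyone is 08:15-10:30, 15:00-17:15.
Summing the common windows: 135 + 135 = 270 minutes.

270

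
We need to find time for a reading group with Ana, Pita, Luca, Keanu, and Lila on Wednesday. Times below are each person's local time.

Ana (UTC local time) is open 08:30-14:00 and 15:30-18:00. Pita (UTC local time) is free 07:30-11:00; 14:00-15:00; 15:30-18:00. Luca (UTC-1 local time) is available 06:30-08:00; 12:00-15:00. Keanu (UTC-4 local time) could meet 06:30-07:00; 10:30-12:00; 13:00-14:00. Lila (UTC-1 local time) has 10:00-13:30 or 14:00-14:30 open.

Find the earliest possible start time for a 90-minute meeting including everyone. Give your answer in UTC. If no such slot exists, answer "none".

none

Ana in UTC: 08:30-14:00, 15:30-18:00.
Pita in UTC: 07:30-11:00, 14:00-15:00, 15:30-18:00.
Luca in UTC: 07:30-09:00, 13:00-16:00 (add 1h to convert from UTC-1).
Keanu in UTC: 10:30-11:00, 14:30-16:00, 17:00-18:00 (add 4h to convert from UTC-4).
Lila in UTC: 11:00-14:30, 15:00-15:30 (add 1h to convert from UTC-1).
Ana ∩ Pita: 08:30-11:00, 15:30-18:00.
Ana ∩ Pita ∩ Luca: 08:30-09:00, 15:30-16:00.
Ana ∩ Pita ∩ Luca ∩ Keanu: 15:30-16:00.
Ana ∩ Pita ∩ Luca ∩ Keanu ∩ Lila: ∅.
There is no time when everyone is free.
No common window is at least 90 minutes long.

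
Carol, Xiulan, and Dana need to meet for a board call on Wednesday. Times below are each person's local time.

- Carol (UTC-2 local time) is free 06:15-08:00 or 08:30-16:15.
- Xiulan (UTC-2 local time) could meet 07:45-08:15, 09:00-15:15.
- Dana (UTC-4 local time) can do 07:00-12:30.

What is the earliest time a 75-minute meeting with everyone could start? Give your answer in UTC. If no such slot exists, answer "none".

11:00

Carol in UTC: 08:15-10:00, 10:30-18:15 (add 2h to convert from UTC-2).
Xiulan in UTC: 09:45-10:15, 11:00-17:15 (add 2h to convert from UTC-2).
Dana in UTC: 11:00-16:30 (add 4h to convert from UTC-4).
Carol ∩ Xiulan: 09:45-10:00, 11:00-17:15.
Carol ∩ Xiulan ∩ Dana: 11:00-16:30.
Those are the intersection windows.
The first common window of at least 75 minutes is 11:00-16:30, so the earliest start is 11:00.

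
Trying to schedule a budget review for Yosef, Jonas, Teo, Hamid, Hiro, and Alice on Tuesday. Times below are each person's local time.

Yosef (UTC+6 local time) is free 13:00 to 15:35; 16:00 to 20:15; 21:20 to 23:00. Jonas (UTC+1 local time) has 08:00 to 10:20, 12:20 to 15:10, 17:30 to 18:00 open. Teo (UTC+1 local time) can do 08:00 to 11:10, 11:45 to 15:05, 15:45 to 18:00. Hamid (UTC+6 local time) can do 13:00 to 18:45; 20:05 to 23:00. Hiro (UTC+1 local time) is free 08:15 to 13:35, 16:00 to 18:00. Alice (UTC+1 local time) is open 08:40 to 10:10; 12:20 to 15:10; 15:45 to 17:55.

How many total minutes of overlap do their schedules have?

190

Yosef in UTC: 07:00-09:35, 10:00-14:15, 15:20-17:00 (subtract 6h to convert from UTC+6).
Jonas in UTC: 07:00-09:20, 11:20-14:10, 16:30-17:00 (subtract 1h to convert from UTC+1).
Teo in UTC: 07:00-10:10, 10:45-14:05, 14:45-17:00 (subtract 1h to convert from UTC+1).
Hamid in UTC: 07:00-12:45, 14:05-17:00 (subtract 6h to convert from UTC+6).
Hiro in UTC: 07:15-12:35, 15:00-17:00 (subtract 1h to convert from UTC+1).
Alice in UTC: 07:40-09:10, 11:20-14:10, 14:45-16:55 (subtract 1h to convert from UTC+1).
Yosef ∩ Jonas: 07:00-09:20, 11:20-14:10, 16:30-17:00.
Yosef ∩ Jonas ∩ Teo: 07:00-09:20, 11:20-14:05, 16:30-17:00.
Yosef ∩ Jonas ∩ Teo ∩ Hamid: 07:00-09:20, 11:20-12:45, 16:30-17:00.
Yosef ∩ Jonas ∩ Teo ∩ Hamid ∩ Hiro: 07:15-09:20, 11:20-12:35, 16:30-17:00.
Yosef ∩ Jonas ∩ Teo ∩ Hamid ∩ Hiro ∩ Alice: 07:40-09:10, 11:20-12:35, 16:30-16:55.
Summing the common windows: 90 + 75 + 25 = 190 minutes.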